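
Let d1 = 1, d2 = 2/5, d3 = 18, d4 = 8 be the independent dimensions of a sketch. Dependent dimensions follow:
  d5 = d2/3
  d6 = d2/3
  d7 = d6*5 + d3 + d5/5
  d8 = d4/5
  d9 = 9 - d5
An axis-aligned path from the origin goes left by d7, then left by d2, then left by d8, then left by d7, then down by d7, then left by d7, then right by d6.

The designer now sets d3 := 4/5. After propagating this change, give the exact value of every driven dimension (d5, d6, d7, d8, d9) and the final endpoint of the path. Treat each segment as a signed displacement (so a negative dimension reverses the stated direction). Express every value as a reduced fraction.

d5 = 2/15
d6 = 2/15
d7 = 112/75
d8 = 8/5
d9 = 133/15
endpoint = (-476/75, -112/75)

Apply edit: d3 := 4/5
  d5 = d2/3 = 2/15
  d6 = d2/3 = 2/15
  d7 = d6*5 + d3 + d5/5 = 112/75
  d8 = d4/5 = 8/5
  d9 = 9 - d5 = 133/15
Walk from origin (0, 0):
  seg 1: left by d7 = 112/75 → (-112/75, 0)
  seg 2: left by d2 = 2/5 → (-142/75, 0)
  seg 3: left by d8 = 8/5 → (-262/75, 0)
  seg 4: left by d7 = 112/75 → (-374/75, 0)
  seg 5: down by d7 = 112/75 → (-374/75, -112/75)
  seg 6: left by d7 = 112/75 → (-162/25, -112/75)
  seg 7: right by d6 = 2/15 → (-476/75, -112/75)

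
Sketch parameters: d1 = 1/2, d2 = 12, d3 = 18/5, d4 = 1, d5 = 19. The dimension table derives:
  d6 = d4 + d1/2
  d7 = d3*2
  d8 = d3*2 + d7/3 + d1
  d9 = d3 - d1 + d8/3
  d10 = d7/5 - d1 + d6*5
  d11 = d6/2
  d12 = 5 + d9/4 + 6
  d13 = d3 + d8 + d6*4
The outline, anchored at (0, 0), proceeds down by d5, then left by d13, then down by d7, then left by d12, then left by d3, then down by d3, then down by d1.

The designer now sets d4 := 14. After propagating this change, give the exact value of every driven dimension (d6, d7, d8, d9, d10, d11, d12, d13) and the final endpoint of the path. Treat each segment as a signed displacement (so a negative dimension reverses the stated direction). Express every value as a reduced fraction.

d6 = 57/4
d7 = 36/5
d8 = 101/10
d9 = 97/15
d10 = 7219/100
d11 = 57/8
d12 = 757/60
d13 = 707/10
endpoint = (-1043/12, -303/10)

Apply edit: d4 := 14
  d6 = d4 + d1/2 = 57/4
  d7 = d3*2 = 36/5
  d8 = d3*2 + d7/3 + d1 = 101/10
  d9 = d3 - d1 + d8/3 = 97/15
  d10 = d7/5 - d1 + d6*5 = 7219/100
  d11 = d6/2 = 57/8
  d12 = 5 + d9/4 + 6 = 757/60
  d13 = d3 + d8 + d6*4 = 707/10
Walk from origin (0, 0):
  seg 1: down by d5 = 19 → (0, -19)
  seg 2: left by d13 = 707/10 → (-707/10, -19)
  seg 3: down by d7 = 36/5 → (-707/10, -131/5)
  seg 4: left by d12 = 757/60 → (-4999/60, -131/5)
  seg 5: left by d3 = 18/5 → (-1043/12, -131/5)
  seg 6: down by d3 = 18/5 → (-1043/12, -149/5)
  seg 7: down by d1 = 1/2 → (-1043/12, -303/10)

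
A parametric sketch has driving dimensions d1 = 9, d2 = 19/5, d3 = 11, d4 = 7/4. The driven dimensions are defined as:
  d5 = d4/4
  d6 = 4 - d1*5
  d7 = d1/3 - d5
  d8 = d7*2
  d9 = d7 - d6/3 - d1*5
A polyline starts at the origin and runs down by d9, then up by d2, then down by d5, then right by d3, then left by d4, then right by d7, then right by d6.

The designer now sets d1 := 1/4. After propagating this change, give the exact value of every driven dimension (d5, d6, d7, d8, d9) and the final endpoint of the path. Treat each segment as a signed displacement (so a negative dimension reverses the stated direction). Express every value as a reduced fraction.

d5 = 7/16
d6 = 11/4
d7 = -17/48
d8 = -17/24
d9 = -121/48
endpoint = (559/48, 353/60)

Apply edit: d1 := 1/4
  d5 = d4/4 = 7/16
  d6 = 4 - d1*5 = 11/4
  d7 = d1/3 - d5 = -17/48
  d8 = d7*2 = -17/24
  d9 = d7 - d6/3 - d1*5 = -121/48
Walk from origin (0, 0):
  seg 1: down by d9 = -121/48 → (0, 121/48)
  seg 2: up by d2 = 19/5 → (0, 1517/240)
  seg 3: down by d5 = 7/16 → (0, 353/60)
  seg 4: right by d3 = 11 → (11, 353/60)
  seg 5: left by d4 = 7/4 → (37/4, 353/60)
  seg 6: right by d7 = -17/48 → (427/48, 353/60)
  seg 7: right by d6 = 11/4 → (559/48, 353/60)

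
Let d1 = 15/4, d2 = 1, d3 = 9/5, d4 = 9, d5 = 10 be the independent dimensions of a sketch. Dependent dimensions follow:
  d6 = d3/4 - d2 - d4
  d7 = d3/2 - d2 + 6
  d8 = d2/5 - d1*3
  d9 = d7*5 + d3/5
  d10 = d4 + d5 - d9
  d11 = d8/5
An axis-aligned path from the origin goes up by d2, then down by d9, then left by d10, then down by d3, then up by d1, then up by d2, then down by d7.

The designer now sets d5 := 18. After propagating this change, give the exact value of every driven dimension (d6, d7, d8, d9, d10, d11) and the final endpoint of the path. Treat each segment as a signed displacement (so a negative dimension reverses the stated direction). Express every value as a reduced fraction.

d6 = -191/20
d7 = 59/10
d8 = -221/20
d9 = 1493/50
d10 = -143/50
d11 = -221/100
endpoint = (143/50, -3181/100)

Apply edit: d5 := 18
  d6 = d3/4 - d2 - d4 = -191/20
  d7 = d3/2 - d2 + 6 = 59/10
  d8 = d2/5 - d1*3 = -221/20
  d9 = d7*5 + d3/5 = 1493/50
  d10 = d4 + d5 - d9 = -143/50
  d11 = d8/5 = -221/100
Walk from origin (0, 0):
  seg 1: up by d2 = 1 → (0, 1)
  seg 2: down by d9 = 1493/50 → (0, -1443/50)
  seg 3: left by d10 = -143/50 → (143/50, -1443/50)
  seg 4: down by d3 = 9/5 → (143/50, -1533/50)
  seg 5: up by d1 = 15/4 → (143/50, -2691/100)
  seg 6: up by d2 = 1 → (143/50, -2591/100)
  seg 7: down by d7 = 59/10 → (143/50, -3181/100)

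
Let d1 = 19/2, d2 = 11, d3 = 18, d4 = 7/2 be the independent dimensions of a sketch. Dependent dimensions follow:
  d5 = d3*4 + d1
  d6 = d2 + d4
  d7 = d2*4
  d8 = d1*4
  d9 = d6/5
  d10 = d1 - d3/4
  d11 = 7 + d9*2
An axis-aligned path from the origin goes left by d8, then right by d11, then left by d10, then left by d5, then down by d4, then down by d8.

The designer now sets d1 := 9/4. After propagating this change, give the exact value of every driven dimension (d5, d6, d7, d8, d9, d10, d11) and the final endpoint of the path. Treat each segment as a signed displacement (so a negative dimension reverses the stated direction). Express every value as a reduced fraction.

d5 = 297/4
d6 = 29/2
d7 = 44
d8 = 9
d9 = 29/10
d10 = -9/4
d11 = 64/5
endpoint = (-341/5, -25/2)

Apply edit: d1 := 9/4
  d5 = d3*4 + d1 = 297/4
  d6 = d2 + d4 = 29/2
  d7 = d2*4 = 44
  d8 = d1*4 = 9
  d9 = d6/5 = 29/10
  d10 = d1 - d3/4 = -9/4
  d11 = 7 + d9*2 = 64/5
Walk from origin (0, 0):
  seg 1: left by d8 = 9 → (-9, 0)
  seg 2: right by d11 = 64/5 → (19/5, 0)
  seg 3: left by d10 = -9/4 → (121/20, 0)
  seg 4: left by d5 = 297/4 → (-341/5, 0)
  seg 5: down by d4 = 7/2 → (-341/5, -7/2)
  seg 6: down by d8 = 9 → (-341/5, -25/2)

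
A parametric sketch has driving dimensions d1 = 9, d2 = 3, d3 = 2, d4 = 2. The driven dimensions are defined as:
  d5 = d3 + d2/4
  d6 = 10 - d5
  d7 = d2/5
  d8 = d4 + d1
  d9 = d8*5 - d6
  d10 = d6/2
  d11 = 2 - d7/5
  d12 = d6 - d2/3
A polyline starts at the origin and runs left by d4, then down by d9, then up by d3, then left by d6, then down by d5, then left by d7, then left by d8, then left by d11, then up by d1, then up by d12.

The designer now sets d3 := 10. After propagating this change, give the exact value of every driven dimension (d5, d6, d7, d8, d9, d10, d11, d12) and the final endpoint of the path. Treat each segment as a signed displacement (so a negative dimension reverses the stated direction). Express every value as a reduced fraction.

Apply edit: d3 := 10
  d5 = d3 + d2/4 = 43/4
  d6 = 10 - d5 = -3/4
  d7 = d2/5 = 3/5
  d8 = d4 + d1 = 11
  d9 = d8*5 - d6 = 223/4
  d10 = d6/2 = -3/8
  d11 = 2 - d7/5 = 47/25
  d12 = d6 - d2/3 = -7/4
Walk from origin (0, 0):
  seg 1: left by d4 = 2 → (-2, 0)
  seg 2: down by d9 = 223/4 → (-2, -223/4)
  seg 3: up by d3 = 10 → (-2, -183/4)
  seg 4: left by d6 = -3/4 → (-5/4, -183/4)
  seg 5: down by d5 = 43/4 → (-5/4, -113/2)
  seg 6: left by d7 = 3/5 → (-37/20, -113/2)
  seg 7: left by d8 = 11 → (-257/20, -113/2)
  seg 8: left by d11 = 47/25 → (-1473/100, -113/2)
  seg 9: up by d1 = 9 → (-1473/100, -95/2)
  seg 10: up by d12 = -7/4 → (-1473/100, -197/4)

d5 = 43/4
d6 = -3/4
d7 = 3/5
d8 = 11
d9 = 223/4
d10 = -3/8
d11 = 47/25
d12 = -7/4
endpoint = (-1473/100, -197/4)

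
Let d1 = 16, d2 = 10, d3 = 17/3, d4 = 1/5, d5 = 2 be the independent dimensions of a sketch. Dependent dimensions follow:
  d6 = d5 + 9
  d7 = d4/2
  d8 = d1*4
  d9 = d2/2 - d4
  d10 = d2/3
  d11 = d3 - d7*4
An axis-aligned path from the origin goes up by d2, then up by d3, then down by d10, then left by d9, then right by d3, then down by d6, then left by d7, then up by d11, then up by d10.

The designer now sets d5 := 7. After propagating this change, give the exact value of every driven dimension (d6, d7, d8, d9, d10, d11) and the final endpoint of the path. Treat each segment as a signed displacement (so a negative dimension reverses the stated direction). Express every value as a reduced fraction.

d6 = 16
d7 = 1/10
d8 = 64
d9 = 24/5
d10 = 10/3
d11 = 79/15
endpoint = (23/30, 74/15)

Apply edit: d5 := 7
  d6 = d5 + 9 = 16
  d7 = d4/2 = 1/10
  d8 = d1*4 = 64
  d9 = d2/2 - d4 = 24/5
  d10 = d2/3 = 10/3
  d11 = d3 - d7*4 = 79/15
Walk from origin (0, 0):
  seg 1: up by d2 = 10 → (0, 10)
  seg 2: up by d3 = 17/3 → (0, 47/3)
  seg 3: down by d10 = 10/3 → (0, 37/3)
  seg 4: left by d9 = 24/5 → (-24/5, 37/3)
  seg 5: right by d3 = 17/3 → (13/15, 37/3)
  seg 6: down by d6 = 16 → (13/15, -11/3)
  seg 7: left by d7 = 1/10 → (23/30, -11/3)
  seg 8: up by d11 = 79/15 → (23/30, 8/5)
  seg 9: up by d10 = 10/3 → (23/30, 74/15)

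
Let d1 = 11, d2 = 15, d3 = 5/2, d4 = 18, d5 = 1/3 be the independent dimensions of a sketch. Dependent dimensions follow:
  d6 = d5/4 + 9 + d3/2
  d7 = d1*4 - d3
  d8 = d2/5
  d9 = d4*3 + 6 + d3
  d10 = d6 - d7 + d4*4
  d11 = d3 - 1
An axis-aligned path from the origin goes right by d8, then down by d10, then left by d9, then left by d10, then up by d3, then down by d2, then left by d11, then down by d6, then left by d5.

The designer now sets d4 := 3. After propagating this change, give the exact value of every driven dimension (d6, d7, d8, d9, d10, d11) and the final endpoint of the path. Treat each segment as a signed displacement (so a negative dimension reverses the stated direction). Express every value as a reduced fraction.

d6 = 31/3
d7 = 83/2
d8 = 3
d9 = 35/2
d10 = -115/6
d11 = 3/2
endpoint = (17/6, -11/3)

Apply edit: d4 := 3
  d6 = d5/4 + 9 + d3/2 = 31/3
  d7 = d1*4 - d3 = 83/2
  d8 = d2/5 = 3
  d9 = d4*3 + 6 + d3 = 35/2
  d10 = d6 - d7 + d4*4 = -115/6
  d11 = d3 - 1 = 3/2
Walk from origin (0, 0):
  seg 1: right by d8 = 3 → (3, 0)
  seg 2: down by d10 = -115/6 → (3, 115/6)
  seg 3: left by d9 = 35/2 → (-29/2, 115/6)
  seg 4: left by d10 = -115/6 → (14/3, 115/6)
  seg 5: up by d3 = 5/2 → (14/3, 65/3)
  seg 6: down by d2 = 15 → (14/3, 20/3)
  seg 7: left by d11 = 3/2 → (19/6, 20/3)
  seg 8: down by d6 = 31/3 → (19/6, -11/3)
  seg 9: left by d5 = 1/3 → (17/6, -11/3)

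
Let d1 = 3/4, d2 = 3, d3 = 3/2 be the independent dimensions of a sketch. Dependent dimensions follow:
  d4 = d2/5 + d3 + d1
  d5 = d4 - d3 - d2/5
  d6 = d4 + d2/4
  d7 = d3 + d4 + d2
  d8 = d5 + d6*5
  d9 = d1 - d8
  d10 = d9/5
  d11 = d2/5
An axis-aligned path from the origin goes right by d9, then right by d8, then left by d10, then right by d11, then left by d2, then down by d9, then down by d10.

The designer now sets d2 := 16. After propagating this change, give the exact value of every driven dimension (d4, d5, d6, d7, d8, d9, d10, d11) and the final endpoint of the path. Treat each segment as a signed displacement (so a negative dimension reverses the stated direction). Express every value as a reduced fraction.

d4 = 109/20
d5 = 3/4
d6 = 189/20
d7 = 459/20
d8 = 48
d9 = -189/4
d10 = -189/20
d11 = 16/5
endpoint = (-13/5, 567/10)

Apply edit: d2 := 16
  d4 = d2/5 + d3 + d1 = 109/20
  d5 = d4 - d3 - d2/5 = 3/4
  d6 = d4 + d2/4 = 189/20
  d7 = d3 + d4 + d2 = 459/20
  d8 = d5 + d6*5 = 48
  d9 = d1 - d8 = -189/4
  d10 = d9/5 = -189/20
  d11 = d2/5 = 16/5
Walk from origin (0, 0):
  seg 1: right by d9 = -189/4 → (-189/4, 0)
  seg 2: right by d8 = 48 → (3/4, 0)
  seg 3: left by d10 = -189/20 → (51/5, 0)
  seg 4: right by d11 = 16/5 → (67/5, 0)
  seg 5: left by d2 = 16 → (-13/5, 0)
  seg 6: down by d9 = -189/4 → (-13/5, 189/4)
  seg 7: down by d10 = -189/20 → (-13/5, 567/10)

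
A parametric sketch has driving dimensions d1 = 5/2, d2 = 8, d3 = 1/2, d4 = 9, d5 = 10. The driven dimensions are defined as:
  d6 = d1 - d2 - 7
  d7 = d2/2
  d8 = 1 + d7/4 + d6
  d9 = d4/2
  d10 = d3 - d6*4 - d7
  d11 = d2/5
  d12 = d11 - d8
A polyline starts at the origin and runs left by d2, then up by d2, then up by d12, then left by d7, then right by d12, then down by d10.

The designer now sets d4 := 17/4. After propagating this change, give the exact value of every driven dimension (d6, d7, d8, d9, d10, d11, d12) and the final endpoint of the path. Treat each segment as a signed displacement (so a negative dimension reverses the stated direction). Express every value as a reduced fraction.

Apply edit: d4 := 17/4
  d6 = d1 - d2 - 7 = -25/2
  d7 = d2/2 = 4
  d8 = 1 + d7/4 + d6 = -21/2
  d9 = d4/2 = 17/8
  d10 = d3 - d6*4 - d7 = 93/2
  d11 = d2/5 = 8/5
  d12 = d11 - d8 = 121/10
Walk from origin (0, 0):
  seg 1: left by d2 = 8 → (-8, 0)
  seg 2: up by d2 = 8 → (-8, 8)
  seg 3: up by d12 = 121/10 → (-8, 201/10)
  seg 4: left by d7 = 4 → (-12, 201/10)
  seg 5: right by d12 = 121/10 → (1/10, 201/10)
  seg 6: down by d10 = 93/2 → (1/10, -132/5)

d6 = -25/2
d7 = 4
d8 = -21/2
d9 = 17/8
d10 = 93/2
d11 = 8/5
d12 = 121/10
endpoint = (1/10, -132/5)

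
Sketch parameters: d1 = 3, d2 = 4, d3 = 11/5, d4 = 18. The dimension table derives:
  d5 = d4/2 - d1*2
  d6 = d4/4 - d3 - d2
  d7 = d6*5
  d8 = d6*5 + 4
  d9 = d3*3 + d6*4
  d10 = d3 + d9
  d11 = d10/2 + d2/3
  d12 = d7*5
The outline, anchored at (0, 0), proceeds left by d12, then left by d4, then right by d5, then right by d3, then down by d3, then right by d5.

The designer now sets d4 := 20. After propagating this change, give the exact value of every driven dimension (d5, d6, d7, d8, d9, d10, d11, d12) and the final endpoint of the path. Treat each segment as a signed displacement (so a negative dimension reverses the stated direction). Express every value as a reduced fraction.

d5 = 4
d6 = -6/5
d7 = -6
d8 = -2
d9 = 9/5
d10 = 4
d11 = 10/3
d12 = -30
endpoint = (101/5, -11/5)

Apply edit: d4 := 20
  d5 = d4/2 - d1*2 = 4
  d6 = d4/4 - d3 - d2 = -6/5
  d7 = d6*5 = -6
  d8 = d6*5 + 4 = -2
  d9 = d3*3 + d6*4 = 9/5
  d10 = d3 + d9 = 4
  d11 = d10/2 + d2/3 = 10/3
  d12 = d7*5 = -30
Walk from origin (0, 0):
  seg 1: left by d12 = -30 → (30, 0)
  seg 2: left by d4 = 20 → (10, 0)
  seg 3: right by d5 = 4 → (14, 0)
  seg 4: right by d3 = 11/5 → (81/5, 0)
  seg 5: down by d3 = 11/5 → (81/5, -11/5)
  seg 6: right by d5 = 4 → (101/5, -11/5)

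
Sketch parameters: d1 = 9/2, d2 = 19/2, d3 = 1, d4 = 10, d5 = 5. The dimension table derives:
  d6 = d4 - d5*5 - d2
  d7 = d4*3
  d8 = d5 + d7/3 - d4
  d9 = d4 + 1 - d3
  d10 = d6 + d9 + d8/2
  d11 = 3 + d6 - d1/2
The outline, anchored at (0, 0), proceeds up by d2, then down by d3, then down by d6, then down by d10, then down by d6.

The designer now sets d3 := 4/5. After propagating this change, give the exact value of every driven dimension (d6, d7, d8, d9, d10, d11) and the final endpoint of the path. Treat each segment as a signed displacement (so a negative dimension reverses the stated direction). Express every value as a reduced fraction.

Apply edit: d3 := 4/5
  d6 = d4 - d5*5 - d2 = -49/2
  d7 = d4*3 = 30
  d8 = d5 + d7/3 - d4 = 5
  d9 = d4 + 1 - d3 = 51/5
  d10 = d6 + d9 + d8/2 = -59/5
  d11 = 3 + d6 - d1/2 = -95/4
Walk from origin (0, 0):
  seg 1: up by d2 = 19/2 → (0, 19/2)
  seg 2: down by d3 = 4/5 → (0, 87/10)
  seg 3: down by d6 = -49/2 → (0, 166/5)
  seg 4: down by d10 = -59/5 → (0, 45)
  seg 5: down by d6 = -49/2 → (0, 139/2)

d6 = -49/2
d7 = 30
d8 = 5
d9 = 51/5
d10 = -59/5
d11 = -95/4
endpoint = (0, 139/2)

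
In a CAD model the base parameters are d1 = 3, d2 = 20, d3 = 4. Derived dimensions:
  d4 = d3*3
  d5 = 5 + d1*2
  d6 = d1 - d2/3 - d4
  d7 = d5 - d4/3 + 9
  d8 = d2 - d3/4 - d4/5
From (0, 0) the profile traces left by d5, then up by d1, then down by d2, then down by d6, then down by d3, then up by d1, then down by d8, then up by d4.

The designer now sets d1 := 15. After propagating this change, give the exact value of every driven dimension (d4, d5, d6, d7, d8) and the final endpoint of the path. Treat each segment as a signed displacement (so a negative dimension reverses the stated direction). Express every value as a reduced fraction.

Apply edit: d1 := 15
  d4 = d3*3 = 12
  d5 = 5 + d1*2 = 35
  d6 = d1 - d2/3 - d4 = -11/3
  d7 = d5 - d4/3 + 9 = 40
  d8 = d2 - d3/4 - d4/5 = 83/5
Walk from origin (0, 0):
  seg 1: left by d5 = 35 → (-35, 0)
  seg 2: up by d1 = 15 → (-35, 15)
  seg 3: down by d2 = 20 → (-35, -5)
  seg 4: down by d6 = -11/3 → (-35, -4/3)
  seg 5: down by d3 = 4 → (-35, -16/3)
  seg 6: up by d1 = 15 → (-35, 29/3)
  seg 7: down by d8 = 83/5 → (-35, -104/15)
  seg 8: up by d4 = 12 → (-35, 76/15)

d4 = 12
d5 = 35
d6 = -11/3
d7 = 40
d8 = 83/5
endpoint = (-35, 76/15)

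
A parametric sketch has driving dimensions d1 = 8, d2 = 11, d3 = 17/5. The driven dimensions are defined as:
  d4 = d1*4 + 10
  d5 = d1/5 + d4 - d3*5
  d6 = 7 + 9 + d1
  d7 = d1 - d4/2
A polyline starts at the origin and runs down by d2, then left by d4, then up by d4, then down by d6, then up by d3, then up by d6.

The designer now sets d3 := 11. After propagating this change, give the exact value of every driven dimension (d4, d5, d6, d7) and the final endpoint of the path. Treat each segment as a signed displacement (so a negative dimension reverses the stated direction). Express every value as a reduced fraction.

Apply edit: d3 := 11
  d4 = d1*4 + 10 = 42
  d5 = d1/5 + d4 - d3*5 = -57/5
  d6 = 7 + 9 + d1 = 24
  d7 = d1 - d4/2 = -13
Walk from origin (0, 0):
  seg 1: down by d2 = 11 → (0, -11)
  seg 2: left by d4 = 42 → (-42, -11)
  seg 3: up by d4 = 42 → (-42, 31)
  seg 4: down by d6 = 24 → (-42, 7)
  seg 5: up by d3 = 11 → (-42, 18)
  seg 6: up by d6 = 24 → (-42, 42)

d4 = 42
d5 = -57/5
d6 = 24
d7 = -13
endpoint = (-42, 42)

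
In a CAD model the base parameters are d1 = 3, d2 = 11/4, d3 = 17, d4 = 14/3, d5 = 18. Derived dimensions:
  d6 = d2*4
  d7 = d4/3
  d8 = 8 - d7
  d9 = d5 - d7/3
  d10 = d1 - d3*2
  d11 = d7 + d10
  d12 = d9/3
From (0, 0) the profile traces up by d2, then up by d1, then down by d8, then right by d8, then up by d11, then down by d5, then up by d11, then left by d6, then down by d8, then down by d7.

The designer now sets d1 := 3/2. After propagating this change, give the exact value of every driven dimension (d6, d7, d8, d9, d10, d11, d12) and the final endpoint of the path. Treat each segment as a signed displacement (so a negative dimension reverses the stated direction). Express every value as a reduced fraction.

Apply edit: d1 := 3/2
  d6 = d2*4 = 11
  d7 = d4/3 = 14/9
  d8 = 8 - d7 = 58/9
  d9 = d5 - d7/3 = 472/27
  d10 = d1 - d3*2 = -65/2
  d11 = d7 + d10 = -557/18
  d12 = d9/3 = 472/81
Walk from origin (0, 0):
  seg 1: up by d2 = 11/4 → (0, 11/4)
  seg 2: up by d1 = 3/2 → (0, 17/4)
  seg 3: down by d8 = 58/9 → (0, -79/36)
  seg 4: right by d8 = 58/9 → (58/9, -79/36)
  seg 5: up by d11 = -557/18 → (58/9, -1193/36)
  seg 6: down by d5 = 18 → (58/9, -1841/36)
  seg 7: up by d11 = -557/18 → (58/9, -985/12)
  seg 8: left by d6 = 11 → (-41/9, -985/12)
  seg 9: down by d8 = 58/9 → (-41/9, -3187/36)
  seg 10: down by d7 = 14/9 → (-41/9, -1081/12)

d6 = 11
d7 = 14/9
d8 = 58/9
d9 = 472/27
d10 = -65/2
d11 = -557/18
d12 = 472/81
endpoint = (-41/9, -1081/12)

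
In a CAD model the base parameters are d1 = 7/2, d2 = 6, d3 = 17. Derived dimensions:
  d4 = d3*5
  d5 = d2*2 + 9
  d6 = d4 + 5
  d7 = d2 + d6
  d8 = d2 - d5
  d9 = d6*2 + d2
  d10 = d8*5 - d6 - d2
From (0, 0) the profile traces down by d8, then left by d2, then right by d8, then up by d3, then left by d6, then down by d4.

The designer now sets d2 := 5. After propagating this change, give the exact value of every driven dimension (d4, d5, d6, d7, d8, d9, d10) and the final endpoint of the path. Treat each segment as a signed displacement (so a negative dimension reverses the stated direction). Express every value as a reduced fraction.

d4 = 85
d5 = 19
d6 = 90
d7 = 95
d8 = -14
d9 = 185
d10 = -165
endpoint = (-109, -54)

Apply edit: d2 := 5
  d4 = d3*5 = 85
  d5 = d2*2 + 9 = 19
  d6 = d4 + 5 = 90
  d7 = d2 + d6 = 95
  d8 = d2 - d5 = -14
  d9 = d6*2 + d2 = 185
  d10 = d8*5 - d6 - d2 = -165
Walk from origin (0, 0):
  seg 1: down by d8 = -14 → (0, 14)
  seg 2: left by d2 = 5 → (-5, 14)
  seg 3: right by d8 = -14 → (-19, 14)
  seg 4: up by d3 = 17 → (-19, 31)
  seg 5: left by d6 = 90 → (-109, 31)
  seg 6: down by d4 = 85 → (-109, -54)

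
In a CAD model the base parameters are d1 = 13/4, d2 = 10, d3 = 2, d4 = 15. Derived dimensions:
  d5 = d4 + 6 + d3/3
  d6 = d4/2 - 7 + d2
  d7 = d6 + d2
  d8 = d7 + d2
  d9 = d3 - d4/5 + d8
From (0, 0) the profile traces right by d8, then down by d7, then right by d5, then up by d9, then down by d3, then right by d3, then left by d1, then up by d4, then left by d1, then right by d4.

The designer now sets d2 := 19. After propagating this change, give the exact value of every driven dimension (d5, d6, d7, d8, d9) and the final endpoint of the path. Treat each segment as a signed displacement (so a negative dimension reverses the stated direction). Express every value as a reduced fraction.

Apply edit: d2 := 19
  d5 = d4 + 6 + d3/3 = 65/3
  d6 = d4/2 - 7 + d2 = 39/2
  d7 = d6 + d2 = 77/2
  d8 = d7 + d2 = 115/2
  d9 = d3 - d4/5 + d8 = 113/2
Walk from origin (0, 0):
  seg 1: right by d8 = 115/2 → (115/2, 0)
  seg 2: down by d7 = 77/2 → (115/2, -77/2)
  seg 3: right by d5 = 65/3 → (475/6, -77/2)
  seg 4: up by d9 = 113/2 → (475/6, 18)
  seg 5: down by d3 = 2 → (475/6, 16)
  seg 6: right by d3 = 2 → (487/6, 16)
  seg 7: left by d1 = 13/4 → (935/12, 16)
  seg 8: up by d4 = 15 → (935/12, 31)
  seg 9: left by d1 = 13/4 → (224/3, 31)
  seg 10: right by d4 = 15 → (269/3, 31)

d5 = 65/3
d6 = 39/2
d7 = 77/2
d8 = 115/2
d9 = 113/2
endpoint = (269/3, 31)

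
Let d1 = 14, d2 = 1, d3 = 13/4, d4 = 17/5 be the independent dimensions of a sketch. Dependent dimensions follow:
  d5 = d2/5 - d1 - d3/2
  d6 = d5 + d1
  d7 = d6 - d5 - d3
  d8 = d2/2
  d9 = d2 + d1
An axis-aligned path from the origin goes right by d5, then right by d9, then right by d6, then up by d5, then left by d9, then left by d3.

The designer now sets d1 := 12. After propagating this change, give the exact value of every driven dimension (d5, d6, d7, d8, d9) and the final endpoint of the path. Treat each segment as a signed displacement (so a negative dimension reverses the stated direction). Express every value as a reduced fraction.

d5 = -537/40
d6 = -57/40
d7 = 35/4
d8 = 1/2
d9 = 13
endpoint = (-181/10, -537/40)

Apply edit: d1 := 12
  d5 = d2/5 - d1 - d3/2 = -537/40
  d6 = d5 + d1 = -57/40
  d7 = d6 - d5 - d3 = 35/4
  d8 = d2/2 = 1/2
  d9 = d2 + d1 = 13
Walk from origin (0, 0):
  seg 1: right by d5 = -537/40 → (-537/40, 0)
  seg 2: right by d9 = 13 → (-17/40, 0)
  seg 3: right by d6 = -57/40 → (-37/20, 0)
  seg 4: up by d5 = -537/40 → (-37/20, -537/40)
  seg 5: left by d9 = 13 → (-297/20, -537/40)
  seg 6: left by d3 = 13/4 → (-181/10, -537/40)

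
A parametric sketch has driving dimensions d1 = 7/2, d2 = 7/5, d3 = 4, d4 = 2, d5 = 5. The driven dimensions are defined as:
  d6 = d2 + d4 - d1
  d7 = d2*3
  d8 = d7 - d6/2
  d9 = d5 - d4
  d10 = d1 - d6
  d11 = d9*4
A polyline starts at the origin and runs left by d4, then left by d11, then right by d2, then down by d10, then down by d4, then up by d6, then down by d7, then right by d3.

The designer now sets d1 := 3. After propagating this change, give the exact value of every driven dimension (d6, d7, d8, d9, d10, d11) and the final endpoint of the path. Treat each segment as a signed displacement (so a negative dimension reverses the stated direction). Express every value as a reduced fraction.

Apply edit: d1 := 3
  d6 = d2 + d4 - d1 = 2/5
  d7 = d2*3 = 21/5
  d8 = d7 - d6/2 = 4
  d9 = d5 - d4 = 3
  d10 = d1 - d6 = 13/5
  d11 = d9*4 = 12
Walk from origin (0, 0):
  seg 1: left by d4 = 2 → (-2, 0)
  seg 2: left by d11 = 12 → (-14, 0)
  seg 3: right by d2 = 7/5 → (-63/5, 0)
  seg 4: down by d10 = 13/5 → (-63/5, -13/5)
  seg 5: down by d4 = 2 → (-63/5, -23/5)
  seg 6: up by d6 = 2/5 → (-63/5, -21/5)
  seg 7: down by d7 = 21/5 → (-63/5, -42/5)
  seg 8: right by d3 = 4 → (-43/5, -42/5)

d6 = 2/5
d7 = 21/5
d8 = 4
d9 = 3
d10 = 13/5
d11 = 12
endpoint = (-43/5, -42/5)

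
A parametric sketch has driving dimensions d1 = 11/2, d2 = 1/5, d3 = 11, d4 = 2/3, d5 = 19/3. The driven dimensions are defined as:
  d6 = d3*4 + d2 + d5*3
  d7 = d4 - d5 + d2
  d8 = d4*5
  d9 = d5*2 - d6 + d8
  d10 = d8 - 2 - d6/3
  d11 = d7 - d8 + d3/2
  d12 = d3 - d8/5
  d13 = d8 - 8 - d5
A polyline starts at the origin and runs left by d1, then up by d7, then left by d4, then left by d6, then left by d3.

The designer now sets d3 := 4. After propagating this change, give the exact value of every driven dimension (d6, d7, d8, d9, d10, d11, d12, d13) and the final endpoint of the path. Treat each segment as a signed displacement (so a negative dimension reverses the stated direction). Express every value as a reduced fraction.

d6 = 176/5
d7 = -82/15
d8 = 10/3
d9 = -96/5
d10 = -52/5
d11 = -34/5
d12 = 10/3
d13 = -11
endpoint = (-1361/30, -82/15)

Apply edit: d3 := 4
  d6 = d3*4 + d2 + d5*3 = 176/5
  d7 = d4 - d5 + d2 = -82/15
  d8 = d4*5 = 10/3
  d9 = d5*2 - d6 + d8 = -96/5
  d10 = d8 - 2 - d6/3 = -52/5
  d11 = d7 - d8 + d3/2 = -34/5
  d12 = d3 - d8/5 = 10/3
  d13 = d8 - 8 - d5 = -11
Walk from origin (0, 0):
  seg 1: left by d1 = 11/2 → (-11/2, 0)
  seg 2: up by d7 = -82/15 → (-11/2, -82/15)
  seg 3: left by d4 = 2/3 → (-37/6, -82/15)
  seg 4: left by d6 = 176/5 → (-1241/30, -82/15)
  seg 5: left by d3 = 4 → (-1361/30, -82/15)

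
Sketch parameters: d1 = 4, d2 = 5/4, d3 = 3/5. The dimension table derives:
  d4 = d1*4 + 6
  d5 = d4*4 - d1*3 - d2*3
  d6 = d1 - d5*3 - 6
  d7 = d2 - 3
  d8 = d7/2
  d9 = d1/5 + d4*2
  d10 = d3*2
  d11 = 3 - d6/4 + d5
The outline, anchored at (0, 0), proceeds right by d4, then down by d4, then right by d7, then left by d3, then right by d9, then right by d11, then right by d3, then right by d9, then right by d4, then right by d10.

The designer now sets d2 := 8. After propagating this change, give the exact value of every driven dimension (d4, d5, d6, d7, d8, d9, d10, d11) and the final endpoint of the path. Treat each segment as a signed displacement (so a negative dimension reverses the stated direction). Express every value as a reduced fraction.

d4 = 22
d5 = 52
d6 = -158
d7 = 5
d8 = 5/2
d9 = 224/5
d10 = 6/5
d11 = 189/2
endpoint = (2343/10, -22)

Apply edit: d2 := 8
  d4 = d1*4 + 6 = 22
  d5 = d4*4 - d1*3 - d2*3 = 52
  d6 = d1 - d5*3 - 6 = -158
  d7 = d2 - 3 = 5
  d8 = d7/2 = 5/2
  d9 = d1/5 + d4*2 = 224/5
  d10 = d3*2 = 6/5
  d11 = 3 - d6/4 + d5 = 189/2
Walk from origin (0, 0):
  seg 1: right by d4 = 22 → (22, 0)
  seg 2: down by d4 = 22 → (22, -22)
  seg 3: right by d7 = 5 → (27, -22)
  seg 4: left by d3 = 3/5 → (132/5, -22)
  seg 5: right by d9 = 224/5 → (356/5, -22)
  seg 6: right by d11 = 189/2 → (1657/10, -22)
  seg 7: right by d3 = 3/5 → (1663/10, -22)
  seg 8: right by d9 = 224/5 → (2111/10, -22)
  seg 9: right by d4 = 22 → (2331/10, -22)
  seg 10: right by d10 = 6/5 → (2343/10, -22)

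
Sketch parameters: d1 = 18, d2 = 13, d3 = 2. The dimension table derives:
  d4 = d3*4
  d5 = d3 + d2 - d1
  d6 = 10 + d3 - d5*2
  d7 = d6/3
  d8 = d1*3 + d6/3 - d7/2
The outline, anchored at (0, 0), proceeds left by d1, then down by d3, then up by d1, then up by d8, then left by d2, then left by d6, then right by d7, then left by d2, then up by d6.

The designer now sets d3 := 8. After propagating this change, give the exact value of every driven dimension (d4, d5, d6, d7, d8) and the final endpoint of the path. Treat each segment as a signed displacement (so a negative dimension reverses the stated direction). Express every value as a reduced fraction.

Apply edit: d3 := 8
  d4 = d3*4 = 32
  d5 = d3 + d2 - d1 = 3
  d6 = 10 + d3 - d5*2 = 12
  d7 = d6/3 = 4
  d8 = d1*3 + d6/3 - d7/2 = 56
Walk from origin (0, 0):
  seg 1: left by d1 = 18 → (-18, 0)
  seg 2: down by d3 = 8 → (-18, -8)
  seg 3: up by d1 = 18 → (-18, 10)
  seg 4: up by d8 = 56 → (-18, 66)
  seg 5: left by d2 = 13 → (-31, 66)
  seg 6: left by d6 = 12 → (-43, 66)
  seg 7: right by d7 = 4 → (-39, 66)
  seg 8: left by d2 = 13 → (-52, 66)
  seg 9: up by d6 = 12 → (-52, 78)

d4 = 32
d5 = 3
d6 = 12
d7 = 4
d8 = 56
endpoint = (-52, 78)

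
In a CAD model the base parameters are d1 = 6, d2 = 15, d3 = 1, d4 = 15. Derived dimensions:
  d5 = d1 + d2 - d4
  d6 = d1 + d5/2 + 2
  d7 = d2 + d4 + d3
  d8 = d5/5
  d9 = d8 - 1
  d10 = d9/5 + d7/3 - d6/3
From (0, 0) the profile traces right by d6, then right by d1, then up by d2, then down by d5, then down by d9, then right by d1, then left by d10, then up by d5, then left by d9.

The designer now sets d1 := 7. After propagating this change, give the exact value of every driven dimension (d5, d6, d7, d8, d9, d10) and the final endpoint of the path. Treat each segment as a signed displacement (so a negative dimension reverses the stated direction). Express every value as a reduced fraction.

Apply edit: d1 := 7
  d5 = d1 + d2 - d4 = 7
  d6 = d1 + d5/2 + 2 = 25/2
  d7 = d2 + d4 + d3 = 31
  d8 = d5/5 = 7/5
  d9 = d8 - 1 = 2/5
  d10 = d9/5 + d7/3 - d6/3 = 937/150
Walk from origin (0, 0):
  seg 1: right by d6 = 25/2 → (25/2, 0)
  seg 2: right by d1 = 7 → (39/2, 0)
  seg 3: up by d2 = 15 → (39/2, 15)
  seg 4: down by d5 = 7 → (39/2, 8)
  seg 5: down by d9 = 2/5 → (39/2, 38/5)
  seg 6: right by d1 = 7 → (53/2, 38/5)
  seg 7: left by d10 = 937/150 → (1519/75, 38/5)
  seg 8: up by d5 = 7 → (1519/75, 73/5)
  seg 9: left by d9 = 2/5 → (1489/75, 73/5)

d5 = 7
d6 = 25/2
d7 = 31
d8 = 7/5
d9 = 2/5
d10 = 937/150
endpoint = (1489/75, 73/5)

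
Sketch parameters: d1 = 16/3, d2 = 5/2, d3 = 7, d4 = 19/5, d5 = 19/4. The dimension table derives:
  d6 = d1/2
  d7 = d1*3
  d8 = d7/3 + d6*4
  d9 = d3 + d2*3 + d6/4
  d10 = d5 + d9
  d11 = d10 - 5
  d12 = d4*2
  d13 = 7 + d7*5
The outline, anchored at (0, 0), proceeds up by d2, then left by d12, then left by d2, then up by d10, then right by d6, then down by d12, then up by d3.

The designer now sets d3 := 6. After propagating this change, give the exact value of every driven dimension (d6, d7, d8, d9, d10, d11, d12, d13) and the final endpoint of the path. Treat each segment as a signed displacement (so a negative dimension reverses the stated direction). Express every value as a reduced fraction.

Apply edit: d3 := 6
  d6 = d1/2 = 8/3
  d7 = d1*3 = 16
  d8 = d7/3 + d6*4 = 16
  d9 = d3 + d2*3 + d6/4 = 85/6
  d10 = d5 + d9 = 227/12
  d11 = d10 - 5 = 167/12
  d12 = d4*2 = 38/5
  d13 = 7 + d7*5 = 87
Walk from origin (0, 0):
  seg 1: up by d2 = 5/2 → (0, 5/2)
  seg 2: left by d12 = 38/5 → (-38/5, 5/2)
  seg 3: left by d2 = 5/2 → (-101/10, 5/2)
  seg 4: up by d10 = 227/12 → (-101/10, 257/12)
  seg 5: right by d6 = 8/3 → (-223/30, 257/12)
  seg 6: down by d12 = 38/5 → (-223/30, 829/60)
  seg 7: up by d3 = 6 → (-223/30, 1189/60)

d6 = 8/3
d7 = 16
d8 = 16
d9 = 85/6
d10 = 227/12
d11 = 167/12
d12 = 38/5
d13 = 87
endpoint = (-223/30, 1189/60)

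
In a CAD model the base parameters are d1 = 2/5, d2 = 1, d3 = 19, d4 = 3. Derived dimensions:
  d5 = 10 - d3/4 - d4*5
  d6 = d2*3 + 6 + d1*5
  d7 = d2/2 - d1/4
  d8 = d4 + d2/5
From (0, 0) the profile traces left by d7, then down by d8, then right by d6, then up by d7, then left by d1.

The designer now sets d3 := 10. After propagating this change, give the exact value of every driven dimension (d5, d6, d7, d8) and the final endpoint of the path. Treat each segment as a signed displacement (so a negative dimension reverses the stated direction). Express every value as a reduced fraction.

d5 = -15/2
d6 = 11
d7 = 2/5
d8 = 16/5
endpoint = (51/5, -14/5)

Apply edit: d3 := 10
  d5 = 10 - d3/4 - d4*5 = -15/2
  d6 = d2*3 + 6 + d1*5 = 11
  d7 = d2/2 - d1/4 = 2/5
  d8 = d4 + d2/5 = 16/5
Walk from origin (0, 0):
  seg 1: left by d7 = 2/5 → (-2/5, 0)
  seg 2: down by d8 = 16/5 → (-2/5, -16/5)
  seg 3: right by d6 = 11 → (53/5, -16/5)
  seg 4: up by d7 = 2/5 → (53/5, -14/5)
  seg 5: left by d1 = 2/5 → (51/5, -14/5)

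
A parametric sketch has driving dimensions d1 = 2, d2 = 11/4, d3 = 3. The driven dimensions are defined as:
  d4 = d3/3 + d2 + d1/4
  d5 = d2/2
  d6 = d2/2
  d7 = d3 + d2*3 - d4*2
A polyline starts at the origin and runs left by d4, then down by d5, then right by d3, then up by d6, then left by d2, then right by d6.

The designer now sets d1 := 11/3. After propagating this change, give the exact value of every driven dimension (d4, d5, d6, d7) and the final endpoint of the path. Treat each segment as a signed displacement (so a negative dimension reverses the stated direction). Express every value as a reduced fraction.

Apply edit: d1 := 11/3
  d4 = d3/3 + d2 + d1/4 = 14/3
  d5 = d2/2 = 11/8
  d6 = d2/2 = 11/8
  d7 = d3 + d2*3 - d4*2 = 23/12
Walk from origin (0, 0):
  seg 1: left by d4 = 14/3 → (-14/3, 0)
  seg 2: down by d5 = 11/8 → (-14/3, -11/8)
  seg 3: right by d3 = 3 → (-5/3, -11/8)
  seg 4: up by d6 = 11/8 → (-5/3, 0)
  seg 5: left by d2 = 11/4 → (-53/12, 0)
  seg 6: right by d6 = 11/8 → (-73/24, 0)

d4 = 14/3
d5 = 11/8
d6 = 11/8
d7 = 23/12
endpoint = (-73/24, 0)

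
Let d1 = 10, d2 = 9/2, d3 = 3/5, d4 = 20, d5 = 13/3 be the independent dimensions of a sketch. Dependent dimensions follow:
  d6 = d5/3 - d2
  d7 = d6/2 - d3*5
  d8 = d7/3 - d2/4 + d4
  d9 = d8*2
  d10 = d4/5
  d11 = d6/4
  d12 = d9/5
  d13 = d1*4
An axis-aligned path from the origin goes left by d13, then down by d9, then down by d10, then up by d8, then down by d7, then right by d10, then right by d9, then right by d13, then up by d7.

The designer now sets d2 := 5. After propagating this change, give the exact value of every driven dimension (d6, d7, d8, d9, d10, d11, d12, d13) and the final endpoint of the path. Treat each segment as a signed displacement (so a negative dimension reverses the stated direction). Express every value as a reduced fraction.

d6 = -32/9
d7 = -43/9
d8 = 1853/108
d9 = 1853/54
d10 = 4
d11 = -8/9
d12 = 1853/270
d13 = 40
endpoint = (2069/54, -2285/108)

Apply edit: d2 := 5
  d6 = d5/3 - d2 = -32/9
  d7 = d6/2 - d3*5 = -43/9
  d8 = d7/3 - d2/4 + d4 = 1853/108
  d9 = d8*2 = 1853/54
  d10 = d4/5 = 4
  d11 = d6/4 = -8/9
  d12 = d9/5 = 1853/270
  d13 = d1*4 = 40
Walk from origin (0, 0):
  seg 1: left by d13 = 40 → (-40, 0)
  seg 2: down by d9 = 1853/54 → (-40, -1853/54)
  seg 3: down by d10 = 4 → (-40, -2069/54)
  seg 4: up by d8 = 1853/108 → (-40, -2285/108)
  seg 5: down by d7 = -43/9 → (-40, -1769/108)
  seg 6: right by d10 = 4 → (-36, -1769/108)
  seg 7: right by d9 = 1853/54 → (-91/54, -1769/108)
  seg 8: right by d13 = 40 → (2069/54, -1769/108)
  seg 9: up by d7 = -43/9 → (2069/54, -2285/108)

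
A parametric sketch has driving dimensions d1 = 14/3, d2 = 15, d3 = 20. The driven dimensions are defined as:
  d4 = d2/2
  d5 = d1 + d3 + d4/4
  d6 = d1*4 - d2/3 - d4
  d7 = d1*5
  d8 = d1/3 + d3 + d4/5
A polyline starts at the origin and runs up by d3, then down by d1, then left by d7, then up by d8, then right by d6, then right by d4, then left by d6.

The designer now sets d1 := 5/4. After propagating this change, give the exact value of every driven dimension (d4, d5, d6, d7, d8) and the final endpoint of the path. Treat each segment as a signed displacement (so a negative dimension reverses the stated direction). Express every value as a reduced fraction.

d4 = 15/2
d5 = 185/8
d6 = -15/2
d7 = 25/4
d8 = 263/12
endpoint = (5/4, 122/3)

Apply edit: d1 := 5/4
  d4 = d2/2 = 15/2
  d5 = d1 + d3 + d4/4 = 185/8
  d6 = d1*4 - d2/3 - d4 = -15/2
  d7 = d1*5 = 25/4
  d8 = d1/3 + d3 + d4/5 = 263/12
Walk from origin (0, 0):
  seg 1: up by d3 = 20 → (0, 20)
  seg 2: down by d1 = 5/4 → (0, 75/4)
  seg 3: left by d7 = 25/4 → (-25/4, 75/4)
  seg 4: up by d8 = 263/12 → (-25/4, 122/3)
  seg 5: right by d6 = -15/2 → (-55/4, 122/3)
  seg 6: right by d4 = 15/2 → (-25/4, 122/3)
  seg 7: left by d6 = -15/2 → (5/4, 122/3)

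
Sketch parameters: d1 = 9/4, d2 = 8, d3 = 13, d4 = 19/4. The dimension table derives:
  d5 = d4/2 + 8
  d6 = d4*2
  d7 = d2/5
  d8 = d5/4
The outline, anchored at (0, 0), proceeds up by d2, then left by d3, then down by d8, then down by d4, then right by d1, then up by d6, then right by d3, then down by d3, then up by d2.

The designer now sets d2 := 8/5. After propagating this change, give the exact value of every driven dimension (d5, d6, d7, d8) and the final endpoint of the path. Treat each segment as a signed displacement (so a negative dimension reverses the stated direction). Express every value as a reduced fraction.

Apply edit: d2 := 8/5
  d5 = d4/2 + 8 = 83/8
  d6 = d4*2 = 19/2
  d7 = d2/5 = 8/25
  d8 = d5/4 = 83/32
Walk from origin (0, 0):
  seg 1: up by d2 = 8/5 → (0, 8/5)
  seg 2: left by d3 = 13 → (-13, 8/5)
  seg 3: down by d8 = 83/32 → (-13, -159/160)
  seg 4: down by d4 = 19/4 → (-13, -919/160)
  seg 5: right by d1 = 9/4 → (-43/4, -919/160)
  seg 6: up by d6 = 19/2 → (-43/4, 601/160)
  seg 7: right by d3 = 13 → (9/4, 601/160)
  seg 8: down by d3 = 13 → (9/4, -1479/160)
  seg 9: up by d2 = 8/5 → (9/4, -1223/160)

d5 = 83/8
d6 = 19/2
d7 = 8/25
d8 = 83/32
endpoint = (9/4, -1223/160)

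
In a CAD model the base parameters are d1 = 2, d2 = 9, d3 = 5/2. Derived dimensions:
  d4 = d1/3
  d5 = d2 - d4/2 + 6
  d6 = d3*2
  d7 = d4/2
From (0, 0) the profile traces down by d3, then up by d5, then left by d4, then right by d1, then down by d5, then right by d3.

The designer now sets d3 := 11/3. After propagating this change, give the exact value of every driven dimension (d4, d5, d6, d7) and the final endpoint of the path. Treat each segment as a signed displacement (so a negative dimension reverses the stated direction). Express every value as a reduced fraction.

Apply edit: d3 := 11/3
  d4 = d1/3 = 2/3
  d5 = d2 - d4/2 + 6 = 44/3
  d6 = d3*2 = 22/3
  d7 = d4/2 = 1/3
Walk from origin (0, 0):
  seg 1: down by d3 = 11/3 → (0, -11/3)
  seg 2: up by d5 = 44/3 → (0, 11)
  seg 3: left by d4 = 2/3 → (-2/3, 11)
  seg 4: right by d1 = 2 → (4/3, 11)
  seg 5: down by d5 = 44/3 → (4/3, -11/3)
  seg 6: right by d3 = 11/3 → (5, -11/3)

d4 = 2/3
d5 = 44/3
d6 = 22/3
d7 = 1/3
endpoint = (5, -11/3)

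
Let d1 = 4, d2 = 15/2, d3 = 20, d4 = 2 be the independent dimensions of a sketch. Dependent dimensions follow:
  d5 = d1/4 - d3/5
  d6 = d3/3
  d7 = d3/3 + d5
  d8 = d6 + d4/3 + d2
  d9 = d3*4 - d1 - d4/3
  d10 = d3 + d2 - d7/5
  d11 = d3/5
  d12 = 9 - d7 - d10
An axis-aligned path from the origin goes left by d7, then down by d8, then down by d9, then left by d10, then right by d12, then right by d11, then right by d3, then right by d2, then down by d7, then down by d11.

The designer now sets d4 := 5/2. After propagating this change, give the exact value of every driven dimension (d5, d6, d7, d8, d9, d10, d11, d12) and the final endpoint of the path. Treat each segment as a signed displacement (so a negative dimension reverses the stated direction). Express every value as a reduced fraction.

d5 = -3
d6 = 20/3
d7 = 11/3
d8 = 15
d9 = 451/6
d10 = 803/30
d11 = 4
d12 = -643/30
endpoint = (-611/30, -587/6)

Apply edit: d4 := 5/2
  d5 = d1/4 - d3/5 = -3
  d6 = d3/3 = 20/3
  d7 = d3/3 + d5 = 11/3
  d8 = d6 + d4/3 + d2 = 15
  d9 = d3*4 - d1 - d4/3 = 451/6
  d10 = d3 + d2 - d7/5 = 803/30
  d11 = d3/5 = 4
  d12 = 9 - d7 - d10 = -643/30
Walk from origin (0, 0):
  seg 1: left by d7 = 11/3 → (-11/3, 0)
  seg 2: down by d8 = 15 → (-11/3, -15)
  seg 3: down by d9 = 451/6 → (-11/3, -541/6)
  seg 4: left by d10 = 803/30 → (-913/30, -541/6)
  seg 5: right by d12 = -643/30 → (-778/15, -541/6)
  seg 6: right by d11 = 4 → (-718/15, -541/6)
  seg 7: right by d3 = 20 → (-418/15, -541/6)
  seg 8: right by d2 = 15/2 → (-611/30, -541/6)
  seg 9: down by d7 = 11/3 → (-611/30, -563/6)
  seg 10: down by d11 = 4 → (-611/30, -587/6)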